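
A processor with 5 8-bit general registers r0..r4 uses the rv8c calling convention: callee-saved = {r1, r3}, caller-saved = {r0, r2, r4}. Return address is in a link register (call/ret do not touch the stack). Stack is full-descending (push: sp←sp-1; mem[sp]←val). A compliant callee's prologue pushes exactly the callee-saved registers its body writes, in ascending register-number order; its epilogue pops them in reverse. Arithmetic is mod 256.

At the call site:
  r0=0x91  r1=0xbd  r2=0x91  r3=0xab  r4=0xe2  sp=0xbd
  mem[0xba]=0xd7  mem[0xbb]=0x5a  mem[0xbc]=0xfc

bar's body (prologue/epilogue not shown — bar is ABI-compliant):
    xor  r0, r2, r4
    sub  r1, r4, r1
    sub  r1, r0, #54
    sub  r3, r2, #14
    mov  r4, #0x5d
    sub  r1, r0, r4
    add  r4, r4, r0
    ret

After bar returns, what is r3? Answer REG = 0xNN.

prologue: push r1 → mem[0xbc]=0xbd, sp=0xbc
prologue: push r3 → mem[0xbb]=0xab, sp=0xbb
body[0] xor  r0, r2, r4 → r0=0x73
body[1] sub  r1, r4, r1 → r1=0x25
body[2] sub  r1, r0, #54 → r1=0x3d
body[3] sub  r3, r2, #14 → r3=0x83
body[4] mov  r4, #0x5d → r4=0x5d
body[5] sub  r1, r0, r4 → r1=0x16
body[6] add  r4, r4, r0 → r4=0xd0
epilogue: pop r3=0xab, sp=0xbc
epilogue: pop r1=0xbd, sp=0xbd
r3 is callee-saved → restored

REG = 0xab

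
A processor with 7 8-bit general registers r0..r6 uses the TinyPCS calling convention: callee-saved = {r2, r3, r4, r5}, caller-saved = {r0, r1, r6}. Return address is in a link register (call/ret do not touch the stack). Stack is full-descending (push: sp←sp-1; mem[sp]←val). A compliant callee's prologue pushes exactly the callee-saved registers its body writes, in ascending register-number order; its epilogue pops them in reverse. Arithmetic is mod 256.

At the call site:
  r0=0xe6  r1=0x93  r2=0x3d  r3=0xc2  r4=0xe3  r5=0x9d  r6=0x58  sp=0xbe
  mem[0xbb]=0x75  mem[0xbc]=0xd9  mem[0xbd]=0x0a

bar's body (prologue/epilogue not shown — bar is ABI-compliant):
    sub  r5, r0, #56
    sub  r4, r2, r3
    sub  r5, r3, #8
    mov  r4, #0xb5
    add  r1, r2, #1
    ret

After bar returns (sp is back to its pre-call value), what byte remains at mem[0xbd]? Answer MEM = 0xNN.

prologue: push r4 -> mem[0xbd]=0xe3, sp=0xbd
prologue: push r5 -> mem[0xbc]=0x9d, sp=0xbc
body[0] sub  r5, r0, #56 -> r5=0xae
body[1] sub  r4, r2, r3 -> r4=0x7b
body[2] sub  r5, r3, #8 -> r5=0xba
body[3] mov  r4, #0xb5 -> r4=0xb5
body[4] add  r1, r2, #1 -> r1=0x3e
epilogue: pop r5=0x9d, sp=0xbd
epilogue: pop r4=0xe3, sp=0xbe
prologue pushed ['r4', 'r5'] at ['0xbd', '0xbc']

MEM = 0xe3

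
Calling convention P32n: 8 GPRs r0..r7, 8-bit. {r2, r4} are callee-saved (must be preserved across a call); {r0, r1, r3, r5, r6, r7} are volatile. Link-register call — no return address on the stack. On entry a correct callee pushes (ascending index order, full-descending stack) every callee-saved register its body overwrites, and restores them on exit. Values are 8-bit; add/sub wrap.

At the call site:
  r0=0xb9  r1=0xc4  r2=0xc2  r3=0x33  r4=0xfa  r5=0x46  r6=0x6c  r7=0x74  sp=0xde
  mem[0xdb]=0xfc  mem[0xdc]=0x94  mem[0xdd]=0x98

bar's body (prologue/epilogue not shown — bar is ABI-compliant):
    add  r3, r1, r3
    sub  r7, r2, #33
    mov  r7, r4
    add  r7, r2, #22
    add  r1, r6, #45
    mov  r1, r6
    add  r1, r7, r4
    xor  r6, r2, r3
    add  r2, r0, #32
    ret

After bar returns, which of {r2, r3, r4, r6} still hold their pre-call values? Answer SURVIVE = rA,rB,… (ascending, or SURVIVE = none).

SURVIVE = r2,r4

prologue: push r2 → mem[0xdd]=0xc2, sp=0xdd
body[0] add  r3, r1, r3 → r3=0xf7
body[1] sub  r7, r2, #33 → r7=0xa1
body[2] mov  r7, r4 → r7=0xfa
body[3] add  r7, r2, #22 → r7=0xd8
body[4] add  r1, r6, #45 → r1=0x99
body[5] mov  r1, r6 → r1=0x6c
body[6] add  r1, r7, r4 → r1=0xd2
body[7] xor  r6, r2, r3 → r6=0x35
body[8] add  r2, r0, #32 → r2=0xd9
epilogue: pop r2=0xc2, sp=0xde
r2: callee-saved, written=True
r3: caller-saved, written=True
r4: callee-saved, written=False
r6: caller-saved, written=True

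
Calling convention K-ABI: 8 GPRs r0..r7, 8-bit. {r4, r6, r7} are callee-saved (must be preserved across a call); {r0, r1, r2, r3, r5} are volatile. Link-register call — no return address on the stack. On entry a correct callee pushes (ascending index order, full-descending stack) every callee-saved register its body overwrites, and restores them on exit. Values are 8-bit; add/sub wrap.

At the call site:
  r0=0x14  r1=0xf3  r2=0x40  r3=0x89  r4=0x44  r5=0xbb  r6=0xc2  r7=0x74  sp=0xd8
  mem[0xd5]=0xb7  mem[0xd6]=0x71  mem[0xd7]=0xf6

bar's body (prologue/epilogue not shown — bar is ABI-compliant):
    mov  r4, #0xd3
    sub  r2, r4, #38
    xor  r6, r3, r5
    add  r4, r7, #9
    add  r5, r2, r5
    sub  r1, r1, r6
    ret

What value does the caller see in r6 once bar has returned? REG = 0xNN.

prologue: push r4 -> mem[0xd7]=0x44, sp=0xd7
prologue: push r6 -> mem[0xd6]=0xc2, sp=0xd6
body[0] mov  r4, #0xd3 -> r4=0xd3
body[1] sub  r2, r4, #38 -> r2=0xad
body[2] xor  r6, r3, r5 -> r6=0x32
body[3] add  r4, r7, #9 -> r4=0x7d
body[4] add  r5, r2, r5 -> r5=0x68
body[5] sub  r1, r1, r6 -> r1=0xc1
epilogue: pop r6=0xc2, sp=0xd7
epilogue: pop r4=0x44, sp=0xd8
r6 is callee-saved -> restored

REG = 0xc2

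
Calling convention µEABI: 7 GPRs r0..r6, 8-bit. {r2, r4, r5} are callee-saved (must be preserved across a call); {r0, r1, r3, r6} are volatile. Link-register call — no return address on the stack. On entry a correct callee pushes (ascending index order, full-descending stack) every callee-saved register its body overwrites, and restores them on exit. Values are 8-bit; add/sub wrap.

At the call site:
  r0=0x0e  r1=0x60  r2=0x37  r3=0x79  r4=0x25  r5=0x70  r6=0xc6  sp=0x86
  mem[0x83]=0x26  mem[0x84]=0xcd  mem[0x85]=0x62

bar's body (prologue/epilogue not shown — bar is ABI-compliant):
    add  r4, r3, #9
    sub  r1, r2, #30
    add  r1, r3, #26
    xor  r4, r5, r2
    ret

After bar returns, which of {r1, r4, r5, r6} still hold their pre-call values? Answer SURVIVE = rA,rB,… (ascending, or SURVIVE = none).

SURVIVE = r4,r5,r6

prologue: push r4 → mem[0x85]=0x25, sp=0x85
body[0] add  r4, r3, #9 → r4=0x82
body[1] sub  r1, r2, #30 → r1=0x19
body[2] add  r1, r3, #26 → r1=0x93
body[3] xor  r4, r5, r2 → r4=0x47
epilogue: pop r4=0x25, sp=0x86
r1: caller-saved, written=True
r4: callee-saved, written=True
r5: callee-saved, written=False
r6: caller-saved, written=False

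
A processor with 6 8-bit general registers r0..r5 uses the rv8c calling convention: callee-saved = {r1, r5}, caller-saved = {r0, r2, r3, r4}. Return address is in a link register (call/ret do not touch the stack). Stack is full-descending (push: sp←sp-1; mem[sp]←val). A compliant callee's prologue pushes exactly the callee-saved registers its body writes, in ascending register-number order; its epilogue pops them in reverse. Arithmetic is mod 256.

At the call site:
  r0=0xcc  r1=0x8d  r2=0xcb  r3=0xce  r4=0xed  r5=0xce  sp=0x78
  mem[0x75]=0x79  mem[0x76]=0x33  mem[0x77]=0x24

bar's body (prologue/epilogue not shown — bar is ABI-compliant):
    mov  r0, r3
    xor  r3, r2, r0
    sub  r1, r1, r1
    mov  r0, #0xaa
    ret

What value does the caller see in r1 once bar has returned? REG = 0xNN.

REG = 0x8d

prologue: push r1 → mem[0x77]=0x8d, sp=0x77
body[0] mov  r0, r3 → r0=0xce
body[1] xor  r3, r2, r0 → r3=0x05
body[2] sub  r1, r1, r1 → r1=0x00
body[3] mov  r0, #0xaa → r0=0xaa
epilogue: pop r1=0x8d, sp=0x78
r1 is callee-saved → restored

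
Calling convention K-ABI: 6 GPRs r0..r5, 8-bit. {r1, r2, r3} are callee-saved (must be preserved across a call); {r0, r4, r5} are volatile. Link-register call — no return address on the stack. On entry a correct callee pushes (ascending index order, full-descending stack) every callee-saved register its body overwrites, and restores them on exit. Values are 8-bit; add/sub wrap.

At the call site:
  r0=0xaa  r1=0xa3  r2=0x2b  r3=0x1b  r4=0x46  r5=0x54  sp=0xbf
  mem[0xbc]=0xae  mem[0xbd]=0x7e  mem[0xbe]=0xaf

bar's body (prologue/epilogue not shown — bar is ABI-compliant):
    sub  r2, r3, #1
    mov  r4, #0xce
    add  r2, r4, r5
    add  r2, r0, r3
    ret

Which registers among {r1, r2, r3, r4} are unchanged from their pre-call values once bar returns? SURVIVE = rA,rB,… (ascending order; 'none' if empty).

prologue: push r2 -> mem[0xbe]=0x2b, sp=0xbe
body[0] sub  r2, r3, #1 -> r2=0x1a
body[1] mov  r4, #0xce -> r4=0xce
body[2] add  r2, r4, r5 -> r2=0x22
body[3] add  r2, r0, r3 -> r2=0xc5
epilogue: pop r2=0x2b, sp=0xbf
r1: callee-saved, written=False
r2: callee-saved, written=True
r3: callee-saved, written=False
r4: caller-saved, written=True

SURVIVE = r1,r2,r3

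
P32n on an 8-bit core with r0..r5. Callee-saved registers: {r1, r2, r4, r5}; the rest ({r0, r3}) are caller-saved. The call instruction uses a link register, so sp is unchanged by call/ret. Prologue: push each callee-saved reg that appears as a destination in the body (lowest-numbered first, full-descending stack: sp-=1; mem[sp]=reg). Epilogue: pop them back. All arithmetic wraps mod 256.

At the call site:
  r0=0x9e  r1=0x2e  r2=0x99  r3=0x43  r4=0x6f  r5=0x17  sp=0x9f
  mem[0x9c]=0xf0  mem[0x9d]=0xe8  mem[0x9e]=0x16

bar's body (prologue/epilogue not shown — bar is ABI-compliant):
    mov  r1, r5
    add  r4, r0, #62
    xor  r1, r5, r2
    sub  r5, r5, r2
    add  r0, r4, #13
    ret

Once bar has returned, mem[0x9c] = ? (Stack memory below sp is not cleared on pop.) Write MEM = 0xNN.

MEM = 0x17

prologue: push r1 -> mem[0x9e]=0x2e, sp=0x9e
prologue: push r4 -> mem[0x9d]=0x6f, sp=0x9d
prologue: push r5 -> mem[0x9c]=0x17, sp=0x9c
body[0] mov  r1, r5 -> r1=0x17
body[1] add  r4, r0, #62 -> r4=0xdc
body[2] xor  r1, r5, r2 -> r1=0x8e
body[3] sub  r5, r5, r2 -> r5=0x7e
body[4] add  r0, r4, #13 -> r0=0xe9
epilogue: pop r5=0x17, sp=0x9d
epilogue: pop r4=0x6f, sp=0x9e
epilogue: pop r1=0x2e, sp=0x9f
prologue pushed ['r1', 'r4', 'r5'] at ['0x9e', '0x9d', '0x9c']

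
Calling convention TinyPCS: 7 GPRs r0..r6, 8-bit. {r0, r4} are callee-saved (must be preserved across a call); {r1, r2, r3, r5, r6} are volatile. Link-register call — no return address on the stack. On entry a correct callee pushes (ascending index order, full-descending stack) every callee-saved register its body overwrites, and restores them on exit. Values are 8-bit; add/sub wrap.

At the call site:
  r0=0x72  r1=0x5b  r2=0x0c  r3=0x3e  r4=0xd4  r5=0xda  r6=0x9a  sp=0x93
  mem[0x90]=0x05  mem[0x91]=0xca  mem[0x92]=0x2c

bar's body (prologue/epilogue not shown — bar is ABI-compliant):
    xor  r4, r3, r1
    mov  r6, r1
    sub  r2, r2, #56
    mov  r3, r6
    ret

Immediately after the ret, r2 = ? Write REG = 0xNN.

prologue: push r4 → mem[0x92]=0xd4, sp=0x92
body[0] xor  r4, r3, r1 → r4=0x65
body[1] mov  r6, r1 → r6=0x5b
body[2] sub  r2, r2, #56 → r2=0xd4
body[3] mov  r3, r6 → r3=0x5b
epilogue: pop r4=0xd4, sp=0x93
r2 is caller-saved → body value

REG = 0xd4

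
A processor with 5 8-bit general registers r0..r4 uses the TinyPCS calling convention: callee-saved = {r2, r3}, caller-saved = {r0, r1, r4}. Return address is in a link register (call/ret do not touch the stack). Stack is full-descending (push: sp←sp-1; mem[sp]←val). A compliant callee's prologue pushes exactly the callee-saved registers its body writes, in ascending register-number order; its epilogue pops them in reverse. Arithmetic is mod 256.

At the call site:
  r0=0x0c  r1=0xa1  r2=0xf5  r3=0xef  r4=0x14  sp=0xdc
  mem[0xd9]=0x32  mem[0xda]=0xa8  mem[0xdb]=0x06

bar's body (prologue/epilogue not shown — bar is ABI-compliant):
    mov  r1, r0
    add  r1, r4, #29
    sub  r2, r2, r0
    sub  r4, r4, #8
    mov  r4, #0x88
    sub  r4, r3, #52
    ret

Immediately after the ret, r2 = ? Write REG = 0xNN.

REG = 0xf5

prologue: push r2 -> mem[0xdb]=0xf5, sp=0xdb
body[0] mov  r1, r0 -> r1=0x0c
body[1] add  r1, r4, #29 -> r1=0x31
body[2] sub  r2, r2, r0 -> r2=0xe9
body[3] sub  r4, r4, #8 -> r4=0x0c
body[4] mov  r4, #0x88 -> r4=0x88
body[5] sub  r4, r3, #52 -> r4=0xbb
epilogue: pop r2=0xf5, sp=0xdc
r2 is callee-saved -> restored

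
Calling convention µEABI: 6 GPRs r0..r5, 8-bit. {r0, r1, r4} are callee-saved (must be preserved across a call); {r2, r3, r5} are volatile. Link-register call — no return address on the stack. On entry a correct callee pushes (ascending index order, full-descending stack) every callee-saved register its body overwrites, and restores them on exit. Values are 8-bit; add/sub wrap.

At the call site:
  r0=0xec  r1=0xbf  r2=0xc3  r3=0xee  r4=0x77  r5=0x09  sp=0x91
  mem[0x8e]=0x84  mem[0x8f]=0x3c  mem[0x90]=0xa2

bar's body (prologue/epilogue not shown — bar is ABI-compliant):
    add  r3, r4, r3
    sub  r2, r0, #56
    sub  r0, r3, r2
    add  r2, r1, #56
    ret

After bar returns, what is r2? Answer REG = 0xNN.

prologue: push r0 → mem[0x90]=0xec, sp=0x90
body[0] add  r3, r4, r3 → r3=0x65
body[1] sub  r2, r0, #56 → r2=0xb4
body[2] sub  r0, r3, r2 → r0=0xb1
body[3] add  r2, r1, #56 → r2=0xf7
epilogue: pop r0=0xec, sp=0x91
r2 is caller-saved → body value

REG = 0xf7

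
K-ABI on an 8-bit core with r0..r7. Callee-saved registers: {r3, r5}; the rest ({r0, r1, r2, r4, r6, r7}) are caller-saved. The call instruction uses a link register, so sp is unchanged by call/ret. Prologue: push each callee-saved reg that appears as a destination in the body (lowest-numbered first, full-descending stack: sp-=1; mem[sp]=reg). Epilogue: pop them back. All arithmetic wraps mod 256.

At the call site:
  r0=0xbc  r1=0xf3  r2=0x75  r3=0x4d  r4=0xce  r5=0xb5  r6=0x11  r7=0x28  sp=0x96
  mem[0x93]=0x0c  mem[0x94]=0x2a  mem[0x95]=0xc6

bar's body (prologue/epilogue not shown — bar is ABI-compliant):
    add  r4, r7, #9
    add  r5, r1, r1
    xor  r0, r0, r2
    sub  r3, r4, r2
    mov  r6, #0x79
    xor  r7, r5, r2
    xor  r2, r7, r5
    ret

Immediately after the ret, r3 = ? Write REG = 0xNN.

prologue: push r3 -> mem[0x95]=0x4d, sp=0x95
prologue: push r5 -> mem[0x94]=0xb5, sp=0x94
body[0] add  r4, r7, #9 -> r4=0x31
body[1] add  r5, r1, r1 -> r5=0xe6
body[2] xor  r0, r0, r2 -> r0=0xc9
body[3] sub  r3, r4, r2 -> r3=0xbc
body[4] mov  r6, #0x79 -> r6=0x79
body[5] xor  r7, r5, r2 -> r7=0x93
body[6] xor  r2, r7, r5 -> r2=0x75
epilogue: pop r5=0xb5, sp=0x95
epilogue: pop r3=0x4d, sp=0x96
r3 is callee-saved -> restored

REG = 0x4d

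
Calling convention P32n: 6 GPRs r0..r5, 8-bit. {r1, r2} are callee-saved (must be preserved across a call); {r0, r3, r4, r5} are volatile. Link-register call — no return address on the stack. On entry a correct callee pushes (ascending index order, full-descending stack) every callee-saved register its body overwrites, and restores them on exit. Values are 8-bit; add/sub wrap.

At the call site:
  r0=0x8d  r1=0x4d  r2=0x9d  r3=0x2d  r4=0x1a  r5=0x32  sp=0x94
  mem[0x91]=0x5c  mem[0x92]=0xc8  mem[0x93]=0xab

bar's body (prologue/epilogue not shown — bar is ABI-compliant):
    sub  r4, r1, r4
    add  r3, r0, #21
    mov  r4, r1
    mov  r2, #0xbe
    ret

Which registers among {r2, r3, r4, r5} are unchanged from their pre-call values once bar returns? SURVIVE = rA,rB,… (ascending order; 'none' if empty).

prologue: push r2 → mem[0x93]=0x9d, sp=0x93
body[0] sub  r4, r1, r4 → r4=0x33
body[1] add  r3, r0, #21 → r3=0xa2
body[2] mov  r4, r1 → r4=0x4d
body[3] mov  r2, #0xbe → r2=0xbe
epilogue: pop r2=0x9d, sp=0x94
r2: callee-saved, written=True
r3: caller-saved, written=True
r4: caller-saved, written=True
r5: caller-saved, written=False

SURVIVE = r2,r5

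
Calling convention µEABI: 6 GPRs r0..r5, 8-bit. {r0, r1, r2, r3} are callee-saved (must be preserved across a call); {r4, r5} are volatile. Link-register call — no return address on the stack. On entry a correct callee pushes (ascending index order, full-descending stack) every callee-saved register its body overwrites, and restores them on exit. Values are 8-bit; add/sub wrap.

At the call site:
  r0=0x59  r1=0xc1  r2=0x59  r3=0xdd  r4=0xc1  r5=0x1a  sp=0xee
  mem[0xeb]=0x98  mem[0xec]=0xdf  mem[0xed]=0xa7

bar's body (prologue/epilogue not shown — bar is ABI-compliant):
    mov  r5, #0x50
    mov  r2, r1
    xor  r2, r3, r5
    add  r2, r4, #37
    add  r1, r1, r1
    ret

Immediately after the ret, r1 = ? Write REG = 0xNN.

prologue: push r1 -> mem[0xed]=0xc1, sp=0xed
prologue: push r2 -> mem[0xec]=0x59, sp=0xec
body[0] mov  r5, #0x50 -> r5=0x50
body[1] mov  r2, r1 -> r2=0xc1
body[2] xor  r2, r3, r5 -> r2=0x8d
body[3] add  r2, r4, #37 -> r2=0xe6
body[4] add  r1, r1, r1 -> r1=0x82
epilogue: pop r2=0x59, sp=0xed
epilogue: pop r1=0xc1, sp=0xee
r1 is callee-saved -> restored

REG = 0xc1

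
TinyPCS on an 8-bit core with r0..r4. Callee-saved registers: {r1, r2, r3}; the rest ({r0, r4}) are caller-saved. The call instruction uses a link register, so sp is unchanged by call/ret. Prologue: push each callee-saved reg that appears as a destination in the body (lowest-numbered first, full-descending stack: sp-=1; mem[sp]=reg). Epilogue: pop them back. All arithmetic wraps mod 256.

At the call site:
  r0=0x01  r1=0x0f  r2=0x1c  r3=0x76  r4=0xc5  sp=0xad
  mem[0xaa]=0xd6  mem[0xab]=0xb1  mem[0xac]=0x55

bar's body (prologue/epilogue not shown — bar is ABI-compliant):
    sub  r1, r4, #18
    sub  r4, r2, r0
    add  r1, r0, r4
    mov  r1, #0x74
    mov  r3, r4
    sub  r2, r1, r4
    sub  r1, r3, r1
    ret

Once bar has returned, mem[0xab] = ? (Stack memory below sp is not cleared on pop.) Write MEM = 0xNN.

MEM = 0x1c

prologue: push r1 -> mem[0xac]=0x0f, sp=0xac
prologue: push r2 -> mem[0xab]=0x1c, sp=0xab
prologue: push r3 -> mem[0xaa]=0x76, sp=0xaa
body[0] sub  r1, r4, #18 -> r1=0xb3
body[1] sub  r4, r2, r0 -> r4=0x1b
body[2] add  r1, r0, r4 -> r1=0x1c
body[3] mov  r1, #0x74 -> r1=0x74
body[4] mov  r3, r4 -> r3=0x1b
body[5] sub  r2, r1, r4 -> r2=0x59
body[6] sub  r1, r3, r1 -> r1=0xa7
epilogue: pop r3=0x76, sp=0xab
epilogue: pop r2=0x1c, sp=0xac
epilogue: pop r1=0x0f, sp=0xad
prologue pushed ['r1', 'r2', 'r3'] at ['0xac', '0xab', '0xaa']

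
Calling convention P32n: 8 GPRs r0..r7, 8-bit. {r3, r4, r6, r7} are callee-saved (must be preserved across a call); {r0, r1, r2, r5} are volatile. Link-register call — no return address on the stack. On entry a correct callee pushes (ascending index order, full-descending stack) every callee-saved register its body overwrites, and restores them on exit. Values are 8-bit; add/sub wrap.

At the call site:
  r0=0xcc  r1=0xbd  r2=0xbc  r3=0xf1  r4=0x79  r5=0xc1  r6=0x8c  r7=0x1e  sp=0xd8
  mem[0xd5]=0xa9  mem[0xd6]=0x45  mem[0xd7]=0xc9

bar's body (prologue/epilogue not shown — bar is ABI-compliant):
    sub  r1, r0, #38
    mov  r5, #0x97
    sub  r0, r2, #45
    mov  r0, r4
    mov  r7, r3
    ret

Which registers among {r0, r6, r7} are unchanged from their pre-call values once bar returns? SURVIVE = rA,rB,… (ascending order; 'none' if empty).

SURVIVE = r6,r7

prologue: push r7 → mem[0xd7]=0x1e, sp=0xd7
body[0] sub  r1, r0, #38 → r1=0xa6
body[1] mov  r5, #0x97 → r5=0x97
body[2] sub  r0, r2, #45 → r0=0x8f
body[3] mov  r0, r4 → r0=0x79
body[4] mov  r7, r3 → r7=0xf1
epilogue: pop r7=0x1e, sp=0xd8
r0: caller-saved, written=True
r6: callee-saved, written=False
r7: callee-saved, written=True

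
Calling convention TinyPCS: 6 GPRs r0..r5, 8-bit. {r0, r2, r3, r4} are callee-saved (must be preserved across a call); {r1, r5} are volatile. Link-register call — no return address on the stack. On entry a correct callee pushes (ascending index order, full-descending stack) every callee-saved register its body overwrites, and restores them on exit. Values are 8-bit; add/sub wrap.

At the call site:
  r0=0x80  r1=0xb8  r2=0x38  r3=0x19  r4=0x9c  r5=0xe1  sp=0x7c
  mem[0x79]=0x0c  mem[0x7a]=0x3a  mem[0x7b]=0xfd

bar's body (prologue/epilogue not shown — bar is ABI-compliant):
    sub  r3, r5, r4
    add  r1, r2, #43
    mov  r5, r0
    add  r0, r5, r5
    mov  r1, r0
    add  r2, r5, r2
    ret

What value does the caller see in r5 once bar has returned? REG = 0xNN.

REG = 0x80

prologue: push r0 -> mem[0x7b]=0x80, sp=0x7b
prologue: push r2 -> mem[0x7a]=0x38, sp=0x7a
prologue: push r3 -> mem[0x79]=0x19, sp=0x79
body[0] sub  r3, r5, r4 -> r3=0x45
body[1] add  r1, r2, #43 -> r1=0x63
body[2] mov  r5, r0 -> r5=0x80
body[3] add  r0, r5, r5 -> r0=0x00
body[4] mov  r1, r0 -> r1=0x00
body[5] add  r2, r5, r2 -> r2=0xb8
epilogue: pop r3=0x19, sp=0x7a
epilogue: pop r2=0x38, sp=0x7b
epilogue: pop r0=0x80, sp=0x7c
r5 is caller-saved -> body value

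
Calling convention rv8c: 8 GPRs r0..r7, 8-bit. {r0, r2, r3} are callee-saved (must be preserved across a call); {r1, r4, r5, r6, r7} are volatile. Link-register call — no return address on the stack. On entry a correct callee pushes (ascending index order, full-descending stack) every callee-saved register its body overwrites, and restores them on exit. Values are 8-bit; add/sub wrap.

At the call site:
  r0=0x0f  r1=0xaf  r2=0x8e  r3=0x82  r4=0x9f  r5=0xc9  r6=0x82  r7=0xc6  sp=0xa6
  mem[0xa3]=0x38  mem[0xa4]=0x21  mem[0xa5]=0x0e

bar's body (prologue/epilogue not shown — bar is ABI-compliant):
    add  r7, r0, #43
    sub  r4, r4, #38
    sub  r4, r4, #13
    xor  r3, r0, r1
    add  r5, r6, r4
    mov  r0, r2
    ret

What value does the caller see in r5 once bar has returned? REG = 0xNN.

prologue: push r0 -> mem[0xa5]=0x0f, sp=0xa5
prologue: push r3 -> mem[0xa4]=0x82, sp=0xa4
body[0] add  r7, r0, #43 -> r7=0x3a
body[1] sub  r4, r4, #38 -> r4=0x79
body[2] sub  r4, r4, #13 -> r4=0x6c
body[3] xor  r3, r0, r1 -> r3=0xa0
body[4] add  r5, r6, r4 -> r5=0xee
body[5] mov  r0, r2 -> r0=0x8e
epilogue: pop r3=0x82, sp=0xa5
epilogue: pop r0=0x0f, sp=0xa6
r5 is caller-saved -> body value

REG = 0xee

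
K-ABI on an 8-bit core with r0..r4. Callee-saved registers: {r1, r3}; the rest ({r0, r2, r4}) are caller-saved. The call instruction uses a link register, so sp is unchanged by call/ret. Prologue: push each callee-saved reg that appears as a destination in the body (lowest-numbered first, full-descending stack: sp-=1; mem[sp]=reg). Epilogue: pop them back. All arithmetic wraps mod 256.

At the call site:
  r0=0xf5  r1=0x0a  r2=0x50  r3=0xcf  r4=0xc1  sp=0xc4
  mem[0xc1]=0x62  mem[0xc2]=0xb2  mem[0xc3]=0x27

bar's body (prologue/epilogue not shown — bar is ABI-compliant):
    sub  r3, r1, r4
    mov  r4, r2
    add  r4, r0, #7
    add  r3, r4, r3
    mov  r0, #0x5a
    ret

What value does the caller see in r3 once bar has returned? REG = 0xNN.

REG = 0xcf

prologue: push r3 → mem[0xc3]=0xcf, sp=0xc3
body[0] sub  r3, r1, r4 → r3=0x49
body[1] mov  r4, r2 → r4=0x50
body[2] add  r4, r0, #7 → r4=0xfc
body[3] add  r3, r4, r3 → r3=0x45
body[4] mov  r0, #0x5a → r0=0x5a
epilogue: pop r3=0xcf, sp=0xc4
r3 is callee-saved → restored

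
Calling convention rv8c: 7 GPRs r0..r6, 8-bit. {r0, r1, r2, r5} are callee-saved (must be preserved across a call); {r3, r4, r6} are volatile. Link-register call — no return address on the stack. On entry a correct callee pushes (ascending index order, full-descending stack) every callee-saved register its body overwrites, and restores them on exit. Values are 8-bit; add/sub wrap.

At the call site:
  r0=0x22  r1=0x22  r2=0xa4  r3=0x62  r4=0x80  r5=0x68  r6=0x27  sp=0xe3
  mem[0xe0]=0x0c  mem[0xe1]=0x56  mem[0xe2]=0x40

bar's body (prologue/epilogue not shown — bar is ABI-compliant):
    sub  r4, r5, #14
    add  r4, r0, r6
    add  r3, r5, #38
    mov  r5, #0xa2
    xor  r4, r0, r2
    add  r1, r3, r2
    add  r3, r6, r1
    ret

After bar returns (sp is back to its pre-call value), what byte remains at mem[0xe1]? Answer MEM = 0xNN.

prologue: push r1 -> mem[0xe2]=0x22, sp=0xe2
prologue: push r5 -> mem[0xe1]=0x68, sp=0xe1
body[0] sub  r4, r5, #14 -> r4=0x5a
body[1] add  r4, r0, r6 -> r4=0x49
body[2] add  r3, r5, #38 -> r3=0x8e
body[3] mov  r5, #0xa2 -> r5=0xa2
body[4] xor  r4, r0, r2 -> r4=0x86
body[5] add  r1, r3, r2 -> r1=0x32
body[6] add  r3, r6, r1 -> r3=0x59
epilogue: pop r5=0x68, sp=0xe2
epilogue: pop r1=0x22, sp=0xe3
prologue pushed ['r1', 'r5'] at ['0xe2', '0xe1']

MEM = 0x68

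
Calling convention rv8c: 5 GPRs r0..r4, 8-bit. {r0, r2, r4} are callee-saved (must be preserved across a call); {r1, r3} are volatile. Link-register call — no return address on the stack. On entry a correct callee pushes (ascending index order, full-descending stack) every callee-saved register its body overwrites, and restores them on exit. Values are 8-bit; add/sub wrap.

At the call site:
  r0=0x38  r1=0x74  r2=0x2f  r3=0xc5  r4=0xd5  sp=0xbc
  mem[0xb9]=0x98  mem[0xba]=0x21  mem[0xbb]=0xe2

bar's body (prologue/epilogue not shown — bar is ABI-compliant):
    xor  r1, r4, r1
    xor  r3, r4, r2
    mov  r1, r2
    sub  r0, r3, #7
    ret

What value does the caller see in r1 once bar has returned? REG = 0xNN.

prologue: push r0 → mem[0xbb]=0x38, sp=0xbb
body[0] xor  r1, r4, r1 → r1=0xa1
body[1] xor  r3, r4, r2 → r3=0xfa
body[2] mov  r1, r2 → r1=0x2f
body[3] sub  r0, r3, #7 → r0=0xf3
epilogue: pop r0=0x38, sp=0xbc
r1 is caller-saved → body value

REG = 0x2f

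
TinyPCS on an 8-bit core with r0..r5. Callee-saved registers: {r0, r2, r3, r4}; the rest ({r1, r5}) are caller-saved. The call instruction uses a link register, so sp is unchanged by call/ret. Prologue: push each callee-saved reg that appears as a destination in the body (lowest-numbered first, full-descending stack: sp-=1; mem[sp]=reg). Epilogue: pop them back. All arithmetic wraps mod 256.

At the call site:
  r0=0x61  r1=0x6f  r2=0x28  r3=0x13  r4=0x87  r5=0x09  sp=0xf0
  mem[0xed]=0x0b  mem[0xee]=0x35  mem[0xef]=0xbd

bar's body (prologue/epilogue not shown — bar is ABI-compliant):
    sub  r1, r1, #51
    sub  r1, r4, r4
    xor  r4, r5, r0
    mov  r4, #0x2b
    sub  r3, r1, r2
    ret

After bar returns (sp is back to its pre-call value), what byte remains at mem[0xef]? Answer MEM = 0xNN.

prologue: push r3 -> mem[0xef]=0x13, sp=0xef
prologue: push r4 -> mem[0xee]=0x87, sp=0xee
body[0] sub  r1, r1, #51 -> r1=0x3c
body[1] sub  r1, r4, r4 -> r1=0x00
body[2] xor  r4, r5, r0 -> r4=0x68
body[3] mov  r4, #0x2b -> r4=0x2b
body[4] sub  r3, r1, r2 -> r3=0xd8
epilogue: pop r4=0x87, sp=0xef
epilogue: pop r3=0x13, sp=0xf0
prologue pushed ['r3', 'r4'] at ['0xef', '0xee']

MEM = 0x13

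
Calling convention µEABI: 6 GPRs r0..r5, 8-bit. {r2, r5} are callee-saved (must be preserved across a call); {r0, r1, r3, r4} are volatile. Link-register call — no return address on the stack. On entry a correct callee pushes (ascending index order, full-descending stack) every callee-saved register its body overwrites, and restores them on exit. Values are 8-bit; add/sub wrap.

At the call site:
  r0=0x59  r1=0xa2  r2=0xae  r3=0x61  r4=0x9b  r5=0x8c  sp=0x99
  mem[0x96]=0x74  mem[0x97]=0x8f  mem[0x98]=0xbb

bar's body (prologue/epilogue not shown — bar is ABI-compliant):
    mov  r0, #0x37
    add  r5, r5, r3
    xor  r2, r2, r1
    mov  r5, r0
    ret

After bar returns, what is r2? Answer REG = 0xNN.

prologue: push r2 -> mem[0x98]=0xae, sp=0x98
prologue: push r5 -> mem[0x97]=0x8c, sp=0x97
body[0] mov  r0, #0x37 -> r0=0x37
body[1] add  r5, r5, r3 -> r5=0xed
body[2] xor  r2, r2, r1 -> r2=0x0c
body[3] mov  r5, r0 -> r5=0x37
epilogue: pop r5=0x8c, sp=0x98
epilogue: pop r2=0xae, sp=0x99
r2 is callee-saved -> restored

REG = 0xae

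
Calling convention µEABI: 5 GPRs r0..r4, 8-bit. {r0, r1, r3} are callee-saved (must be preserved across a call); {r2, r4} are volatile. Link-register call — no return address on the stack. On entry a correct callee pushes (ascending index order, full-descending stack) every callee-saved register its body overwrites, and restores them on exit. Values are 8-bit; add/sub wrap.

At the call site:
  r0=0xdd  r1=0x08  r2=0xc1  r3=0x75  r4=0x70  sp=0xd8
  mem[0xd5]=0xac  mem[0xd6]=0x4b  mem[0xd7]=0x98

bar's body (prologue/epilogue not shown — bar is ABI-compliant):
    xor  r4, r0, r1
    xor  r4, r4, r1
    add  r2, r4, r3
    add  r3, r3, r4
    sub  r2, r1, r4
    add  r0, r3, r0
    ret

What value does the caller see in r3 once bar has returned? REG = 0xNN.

prologue: push r0 → mem[0xd7]=0xdd, sp=0xd7
prologue: push r3 → mem[0xd6]=0x75, sp=0xd6
body[0] xor  r4, r0, r1 → r4=0xd5
body[1] xor  r4, r4, r1 → r4=0xdd
body[2] add  r2, r4, r3 → r2=0x52
body[3] add  r3, r3, r4 → r3=0x52
body[4] sub  r2, r1, r4 → r2=0x2b
body[5] add  r0, r3, r0 → r0=0x2f
epilogue: pop r3=0x75, sp=0xd7
epilogue: pop r0=0xdd, sp=0xd8
r3 is callee-saved → restored

REG = 0x75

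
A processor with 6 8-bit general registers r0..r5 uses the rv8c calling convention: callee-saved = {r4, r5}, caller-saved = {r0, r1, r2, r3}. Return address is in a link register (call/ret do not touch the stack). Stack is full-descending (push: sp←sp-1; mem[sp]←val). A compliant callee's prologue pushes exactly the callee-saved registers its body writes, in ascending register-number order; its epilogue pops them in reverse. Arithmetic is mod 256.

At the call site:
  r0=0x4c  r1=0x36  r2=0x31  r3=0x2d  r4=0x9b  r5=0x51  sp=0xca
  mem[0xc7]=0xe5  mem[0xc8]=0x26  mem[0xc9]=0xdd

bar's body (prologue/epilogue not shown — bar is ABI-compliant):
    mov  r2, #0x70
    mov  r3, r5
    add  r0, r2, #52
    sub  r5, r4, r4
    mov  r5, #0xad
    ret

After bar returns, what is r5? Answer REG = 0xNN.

REG = 0x51

prologue: push r5 → mem[0xc9]=0x51, sp=0xc9
body[0] mov  r2, #0x70 → r2=0x70
body[1] mov  r3, r5 → r3=0x51
body[2] add  r0, r2, #52 → r0=0xa4
body[3] sub  r5, r4, r4 → r5=0x00
body[4] mov  r5, #0xad → r5=0xad
epilogue: pop r5=0x51, sp=0xca
r5 is callee-saved → restored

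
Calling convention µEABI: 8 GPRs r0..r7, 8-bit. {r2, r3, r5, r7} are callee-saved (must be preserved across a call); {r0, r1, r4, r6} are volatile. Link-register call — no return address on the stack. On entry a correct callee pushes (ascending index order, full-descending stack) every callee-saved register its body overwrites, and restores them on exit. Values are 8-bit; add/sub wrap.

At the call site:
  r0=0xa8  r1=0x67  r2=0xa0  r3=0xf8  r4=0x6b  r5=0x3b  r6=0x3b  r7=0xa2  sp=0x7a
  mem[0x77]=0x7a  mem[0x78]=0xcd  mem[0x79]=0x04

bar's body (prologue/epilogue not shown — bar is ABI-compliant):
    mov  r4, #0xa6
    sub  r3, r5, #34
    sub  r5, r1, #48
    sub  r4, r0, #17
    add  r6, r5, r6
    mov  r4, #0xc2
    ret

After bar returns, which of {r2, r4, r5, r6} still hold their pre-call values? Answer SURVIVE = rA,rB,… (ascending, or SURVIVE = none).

prologue: push r3 -> mem[0x79]=0xf8, sp=0x79
prologue: push r5 -> mem[0x78]=0x3b, sp=0x78
body[0] mov  r4, #0xa6 -> r4=0xa6
body[1] sub  r3, r5, #34 -> r3=0x19
body[2] sub  r5, r1, #48 -> r5=0x37
body[3] sub  r4, r0, #17 -> r4=0x97
body[4] add  r6, r5, r6 -> r6=0x72
body[5] mov  r4, #0xc2 -> r4=0xc2
epilogue: pop r5=0x3b, sp=0x79
epilogue: pop r3=0xf8, sp=0x7a
r2: callee-saved, written=False
r4: caller-saved, written=True
r5: callee-saved, written=True
r6: caller-saved, written=True

SURVIVE = r2,r5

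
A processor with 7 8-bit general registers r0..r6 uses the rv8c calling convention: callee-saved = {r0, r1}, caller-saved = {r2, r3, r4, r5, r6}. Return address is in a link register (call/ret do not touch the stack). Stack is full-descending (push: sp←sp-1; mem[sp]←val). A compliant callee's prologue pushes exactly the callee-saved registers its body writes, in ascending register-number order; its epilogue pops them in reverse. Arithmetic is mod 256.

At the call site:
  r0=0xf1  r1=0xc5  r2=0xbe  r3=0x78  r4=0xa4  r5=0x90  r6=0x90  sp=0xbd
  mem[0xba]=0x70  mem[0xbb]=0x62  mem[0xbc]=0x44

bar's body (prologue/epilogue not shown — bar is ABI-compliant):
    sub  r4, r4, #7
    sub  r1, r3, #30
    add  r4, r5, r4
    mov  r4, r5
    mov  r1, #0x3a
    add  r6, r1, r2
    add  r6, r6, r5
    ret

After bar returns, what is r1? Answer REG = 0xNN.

prologue: push r1 → mem[0xbc]=0xc5, sp=0xbc
body[0] sub  r4, r4, #7 → r4=0x9d
body[1] sub  r1, r3, #30 → r1=0x5a
body[2] add  r4, r5, r4 → r4=0x2d
body[3] mov  r4, r5 → r4=0x90
body[4] mov  r1, #0x3a → r1=0x3a
body[5] add  r6, r1, r2 → r6=0xf8
body[6] add  r6, r6, r5 → r6=0x88
epilogue: pop r1=0xc5, sp=0xbd
r1 is callee-saved → restored

REG = 0xc5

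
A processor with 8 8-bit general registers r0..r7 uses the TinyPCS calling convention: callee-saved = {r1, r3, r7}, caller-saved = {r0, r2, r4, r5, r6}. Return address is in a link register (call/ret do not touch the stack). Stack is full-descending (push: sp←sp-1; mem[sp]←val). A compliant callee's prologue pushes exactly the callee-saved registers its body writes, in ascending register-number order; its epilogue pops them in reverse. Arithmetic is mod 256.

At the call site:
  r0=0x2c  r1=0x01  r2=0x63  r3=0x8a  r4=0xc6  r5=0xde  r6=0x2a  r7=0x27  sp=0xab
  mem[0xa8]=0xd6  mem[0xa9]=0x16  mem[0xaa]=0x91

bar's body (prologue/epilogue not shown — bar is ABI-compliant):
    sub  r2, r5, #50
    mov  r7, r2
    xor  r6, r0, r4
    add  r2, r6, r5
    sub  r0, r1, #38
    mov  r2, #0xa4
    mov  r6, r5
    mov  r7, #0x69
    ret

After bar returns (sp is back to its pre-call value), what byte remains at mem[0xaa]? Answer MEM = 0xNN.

MEM = 0x27

prologue: push r7 → mem[0xaa]=0x27, sp=0xaa
body[0] sub  r2, r5, #50 → r2=0xac
body[1] mov  r7, r2 → r7=0xac
body[2] xor  r6, r0, r4 → r6=0xea
body[3] add  r2, r6, r5 → r2=0xc8
body[4] sub  r0, r1, #38 → r0=0xdb
body[5] mov  r2, #0xa4 → r2=0xa4
body[6] mov  r6, r5 → r6=0xde
body[7] mov  r7, #0x69 → r7=0x69
epilogue: pop r7=0x27, sp=0xab
prologue pushed ['r7'] at ['0xaa']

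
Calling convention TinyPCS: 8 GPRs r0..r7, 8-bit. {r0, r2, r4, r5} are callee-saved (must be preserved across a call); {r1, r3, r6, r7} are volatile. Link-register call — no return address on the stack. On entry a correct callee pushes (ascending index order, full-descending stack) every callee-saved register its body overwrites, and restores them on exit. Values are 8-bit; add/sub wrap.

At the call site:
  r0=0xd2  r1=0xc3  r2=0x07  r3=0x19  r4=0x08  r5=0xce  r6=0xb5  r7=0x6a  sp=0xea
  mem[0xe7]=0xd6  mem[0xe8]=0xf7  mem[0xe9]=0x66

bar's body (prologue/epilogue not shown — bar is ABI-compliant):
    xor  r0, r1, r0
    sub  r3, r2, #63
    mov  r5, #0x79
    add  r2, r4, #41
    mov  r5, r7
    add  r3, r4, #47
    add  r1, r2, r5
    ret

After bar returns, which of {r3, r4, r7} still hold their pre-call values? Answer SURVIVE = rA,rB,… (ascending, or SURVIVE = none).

prologue: push r0 → mem[0xe9]=0xd2, sp=0xe9
prologue: push r2 → mem[0xe8]=0x07, sp=0xe8
prologue: push r5 → mem[0xe7]=0xce, sp=0xe7
body[0] xor  r0, r1, r0 → r0=0x11
body[1] sub  r3, r2, #63 → r3=0xc8
body[2] mov  r5, #0x79 → r5=0x79
body[3] add  r2, r4, #41 → r2=0x31
body[4] mov  r5, r7 → r5=0x6a
body[5] add  r3, r4, #47 → r3=0x37
body[6] add  r1, r2, r5 → r1=0x9b
epilogue: pop r5=0xce, sp=0xe8
epilogue: pop r2=0x07, sp=0xe9
epilogue: pop r0=0xd2, sp=0xea
r3: caller-saved, written=True
r4: callee-saved, written=False
r7: caller-saved, written=False

SURVIVE = r4,r7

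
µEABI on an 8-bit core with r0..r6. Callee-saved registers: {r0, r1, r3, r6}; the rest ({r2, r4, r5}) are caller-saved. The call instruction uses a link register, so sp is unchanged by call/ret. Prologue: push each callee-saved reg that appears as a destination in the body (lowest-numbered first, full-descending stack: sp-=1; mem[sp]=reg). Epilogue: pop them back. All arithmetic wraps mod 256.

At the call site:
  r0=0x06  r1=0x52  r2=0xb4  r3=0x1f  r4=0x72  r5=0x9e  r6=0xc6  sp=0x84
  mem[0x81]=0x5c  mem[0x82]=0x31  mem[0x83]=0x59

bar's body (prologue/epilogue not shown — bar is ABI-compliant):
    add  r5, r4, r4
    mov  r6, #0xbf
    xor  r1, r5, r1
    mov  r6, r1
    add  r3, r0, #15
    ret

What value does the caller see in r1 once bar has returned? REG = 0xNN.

prologue: push r1 → mem[0x83]=0x52, sp=0x83
prologue: push r3 → mem[0x82]=0x1f, sp=0x82
prologue: push r6 → mem[0x81]=0xc6, sp=0x81
body[0] add  r5, r4, r4 → r5=0xe4
body[1] mov  r6, #0xbf → r6=0xbf
body[2] xor  r1, r5, r1 → r1=0xb6
body[3] mov  r6, r1 → r6=0xb6
body[4] add  r3, r0, #15 → r3=0x15
epilogue: pop r6=0xc6, sp=0x82
epilogue: pop r3=0x1f, sp=0x83
epilogue: pop r1=0x52, sp=0x84
r1 is callee-saved → restored

REG = 0x52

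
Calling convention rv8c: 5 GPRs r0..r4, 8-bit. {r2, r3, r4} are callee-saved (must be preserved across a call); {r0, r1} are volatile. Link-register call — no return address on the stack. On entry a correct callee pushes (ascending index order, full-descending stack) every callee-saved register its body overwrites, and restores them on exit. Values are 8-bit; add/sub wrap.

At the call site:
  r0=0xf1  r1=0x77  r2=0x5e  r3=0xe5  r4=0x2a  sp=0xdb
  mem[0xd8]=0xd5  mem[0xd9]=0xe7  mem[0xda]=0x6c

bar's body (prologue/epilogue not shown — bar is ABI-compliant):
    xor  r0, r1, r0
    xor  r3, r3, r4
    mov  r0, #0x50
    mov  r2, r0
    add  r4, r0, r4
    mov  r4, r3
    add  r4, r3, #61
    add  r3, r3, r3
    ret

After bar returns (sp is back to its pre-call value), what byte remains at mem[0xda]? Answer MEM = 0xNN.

prologue: push r2 → mem[0xda]=0x5e, sp=0xda
prologue: push r3 → mem[0xd9]=0xe5, sp=0xd9
prologue: push r4 → mem[0xd8]=0x2a, sp=0xd8
body[0] xor  r0, r1, r0 → r0=0x86
body[1] xor  r3, r3, r4 → r3=0xcf
body[2] mov  r0, #0x50 → r0=0x50
body[3] mov  r2, r0 → r2=0x50
body[4] add  r4, r0, r4 → r4=0x7a
body[5] mov  r4, r3 → r4=0xcf
body[6] add  r4, r3, #61 → r4=0x0c
body[7] add  r3, r3, r3 → r3=0x9e
epilogue: pop r4=0x2a, sp=0xd9
epilogue: pop r3=0xe5, sp=0xda
epilogue: pop r2=0x5e, sp=0xdb
prologue pushed ['r2', 'r3', 'r4'] at ['0xda', '0xd9', '0xd8']

MEM = 0x5e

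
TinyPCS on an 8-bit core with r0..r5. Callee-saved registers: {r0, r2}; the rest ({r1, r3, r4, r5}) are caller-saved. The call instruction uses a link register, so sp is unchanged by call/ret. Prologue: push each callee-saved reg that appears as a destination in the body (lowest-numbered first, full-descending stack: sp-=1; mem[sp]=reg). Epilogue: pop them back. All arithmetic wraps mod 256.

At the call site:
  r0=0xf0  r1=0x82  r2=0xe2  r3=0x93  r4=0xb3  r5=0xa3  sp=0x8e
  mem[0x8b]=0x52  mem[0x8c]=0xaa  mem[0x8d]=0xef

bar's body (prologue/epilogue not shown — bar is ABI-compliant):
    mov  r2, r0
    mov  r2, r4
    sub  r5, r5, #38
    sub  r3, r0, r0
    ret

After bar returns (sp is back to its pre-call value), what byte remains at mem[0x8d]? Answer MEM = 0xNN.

prologue: push r2 → mem[0x8d]=0xe2, sp=0x8d
body[0] mov  r2, r0 → r2=0xf0
body[1] mov  r2, r4 → r2=0xb3
body[2] sub  r5, r5, #38 → r5=0x7d
body[3] sub  r3, r0, r0 → r3=0x00
epilogue: pop r2=0xe2, sp=0x8e
prologue pushed ['r2'] at ['0x8d']

MEM = 0xe2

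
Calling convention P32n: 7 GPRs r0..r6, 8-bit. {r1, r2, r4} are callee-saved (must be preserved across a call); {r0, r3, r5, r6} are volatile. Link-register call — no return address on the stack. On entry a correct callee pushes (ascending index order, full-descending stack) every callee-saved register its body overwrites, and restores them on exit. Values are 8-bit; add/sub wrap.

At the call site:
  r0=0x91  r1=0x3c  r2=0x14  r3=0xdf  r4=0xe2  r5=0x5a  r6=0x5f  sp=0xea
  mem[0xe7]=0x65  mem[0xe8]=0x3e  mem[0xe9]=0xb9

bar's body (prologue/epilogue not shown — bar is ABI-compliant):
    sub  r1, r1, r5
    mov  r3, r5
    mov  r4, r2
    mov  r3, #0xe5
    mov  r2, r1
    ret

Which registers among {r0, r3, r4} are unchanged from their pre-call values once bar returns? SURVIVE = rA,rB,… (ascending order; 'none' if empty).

prologue: push r1 → mem[0xe9]=0x3c, sp=0xe9
prologue: push r2 → mem[0xe8]=0x14, sp=0xe8
prologue: push r4 → mem[0xe7]=0xe2, sp=0xe7
body[0] sub  r1, r1, r5 → r1=0xe2
body[1] mov  r3, r5 → r3=0x5a
body[2] mov  r4, r2 → r4=0x14
body[3] mov  r3, #0xe5 → r3=0xe5
body[4] mov  r2, r1 → r2=0xe2
epilogue: pop r4=0xe2, sp=0xe8
epilogue: pop r2=0x14, sp=0xe9
epilogue: pop r1=0x3c, sp=0xea
r0: caller-saved, written=False
r3: caller-saved, written=True
r4: callee-saved, written=True

SURVIVE = r0,r4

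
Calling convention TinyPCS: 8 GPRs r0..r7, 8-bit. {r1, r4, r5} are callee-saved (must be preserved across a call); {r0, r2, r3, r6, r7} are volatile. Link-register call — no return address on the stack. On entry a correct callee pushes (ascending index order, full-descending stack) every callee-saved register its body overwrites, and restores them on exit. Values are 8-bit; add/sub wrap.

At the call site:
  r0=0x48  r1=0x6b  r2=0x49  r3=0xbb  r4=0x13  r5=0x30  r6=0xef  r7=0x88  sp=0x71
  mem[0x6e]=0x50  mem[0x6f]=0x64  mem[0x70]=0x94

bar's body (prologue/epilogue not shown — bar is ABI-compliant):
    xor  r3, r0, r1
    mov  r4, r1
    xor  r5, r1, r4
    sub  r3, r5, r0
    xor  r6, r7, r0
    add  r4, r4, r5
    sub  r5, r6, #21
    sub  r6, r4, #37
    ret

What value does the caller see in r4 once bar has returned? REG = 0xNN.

prologue: push r4 → mem[0x70]=0x13, sp=0x70
prologue: push r5 → mem[0x6f]=0x30, sp=0x6f
body[0] xor  r3, r0, r1 → r3=0x23
body[1] mov  r4, r1 → r4=0x6b
body[2] xor  r5, r1, r4 → r5=0x00
body[3] sub  r3, r5, r0 → r3=0xb8
body[4] xor  r6, r7, r0 → r6=0xc0
body[5] add  r4, r4, r5 → r4=0x6b
body[6] sub  r5, r6, #21 → r5=0xab
body[7] sub  r6, r4, #37 → r6=0x46
epilogue: pop r5=0x30, sp=0x70
epilogue: pop r4=0x13, sp=0x71
r4 is callee-saved → restored

REG = 0x13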